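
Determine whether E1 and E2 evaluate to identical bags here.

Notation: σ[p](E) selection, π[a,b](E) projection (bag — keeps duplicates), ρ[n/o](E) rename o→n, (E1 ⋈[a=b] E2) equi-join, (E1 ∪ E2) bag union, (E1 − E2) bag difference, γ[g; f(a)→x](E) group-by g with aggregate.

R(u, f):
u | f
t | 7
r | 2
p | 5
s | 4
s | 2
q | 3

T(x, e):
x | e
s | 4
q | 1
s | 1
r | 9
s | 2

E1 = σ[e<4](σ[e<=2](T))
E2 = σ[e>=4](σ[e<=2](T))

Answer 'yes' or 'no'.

E1 stepwise |·|:
  T → 5
  σ[e<=2](T) → 3
  σ[e<4](σ[e<=2](T)) → 3
E2 stepwise |·|:
  T → 5
  σ[e<=2](T) → 3
  σ[e>=4](σ[e<=2](T)) → 0

E1 result:
x | e
q | 1
s | 1
s | 2
E2 result:
x | e
(0 rows)
Witness: ('s', 2) appears 1× in E1 but 0× in E2.

no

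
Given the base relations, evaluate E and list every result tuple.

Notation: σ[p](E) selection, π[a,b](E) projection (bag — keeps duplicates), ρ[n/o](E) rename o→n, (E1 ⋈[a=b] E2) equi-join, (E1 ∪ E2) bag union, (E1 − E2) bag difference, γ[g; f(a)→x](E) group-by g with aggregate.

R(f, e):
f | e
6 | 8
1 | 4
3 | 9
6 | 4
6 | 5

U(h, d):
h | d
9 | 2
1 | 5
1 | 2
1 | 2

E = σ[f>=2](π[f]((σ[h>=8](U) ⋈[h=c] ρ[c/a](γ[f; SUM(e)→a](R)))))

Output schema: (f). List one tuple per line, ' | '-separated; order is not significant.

Row counts bottom-up:
  U → 4
  σ[h>=8](U) → 1
  R → 5
  γ[f; SUM(e)→a](R) → 3
  ρ[c/a](γ[f; SUM(e)→a](R)) → 3
  (σ[h>=8](U) ⋈[h=c] ρ[c/a](γ[f; SUM(e)→a](R))) → 1
  π[f]((σ[h>=8](U) ⋈[h=c] ρ[c/a](γ[f; SUM(e)→a](R)))) → 1
  σ[f>=2](π[f]((σ[h>=8](U) ⋈[h=c] ρ[c/a](γ[f; SUM(e)→a](R))))) → 1

== RESULT ==
f
3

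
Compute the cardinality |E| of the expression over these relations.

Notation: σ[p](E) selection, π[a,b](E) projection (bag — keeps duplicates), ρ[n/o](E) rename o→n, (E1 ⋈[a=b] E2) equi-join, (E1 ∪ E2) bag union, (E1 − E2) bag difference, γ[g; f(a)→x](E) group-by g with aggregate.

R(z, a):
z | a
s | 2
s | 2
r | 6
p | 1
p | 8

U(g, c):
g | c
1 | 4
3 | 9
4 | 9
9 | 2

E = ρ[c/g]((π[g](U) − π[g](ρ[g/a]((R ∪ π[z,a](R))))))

Row counts bottom-up:
  U → 4
  π[g](U) → 4
  R → 5
  R → 5
  π[z,a](R) → 5
  (R ∪ π[z,a](R)) → 10
  ρ[g/a]((R ∪ π[z,a](R))) → 10
  π[g](ρ[g/a]((R ∪ π[z,a](R)))) → 10
  (π[g](U) − π[g](ρ[g/a]((R ∪ π[z,a](R))))) → 3
  ρ[c/g]((π[g](U) − π[g](ρ[g/a]((R ∪ π[z,a](R)))))) → 3

|E| = 3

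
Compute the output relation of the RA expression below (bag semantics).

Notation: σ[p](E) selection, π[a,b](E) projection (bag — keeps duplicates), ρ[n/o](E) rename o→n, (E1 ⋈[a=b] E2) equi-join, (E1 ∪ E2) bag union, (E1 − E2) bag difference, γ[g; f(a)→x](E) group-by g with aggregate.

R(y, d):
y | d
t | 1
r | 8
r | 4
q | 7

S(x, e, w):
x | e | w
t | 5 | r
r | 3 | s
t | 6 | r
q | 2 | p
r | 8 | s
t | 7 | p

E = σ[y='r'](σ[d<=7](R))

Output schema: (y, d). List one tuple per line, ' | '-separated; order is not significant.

Subexpression sizes:
  R → 4
  σ[d<=7](R) → 3
  σ[y='r'](σ[d<=7](R)) → 1

== RESULT ==
y | d
r | 4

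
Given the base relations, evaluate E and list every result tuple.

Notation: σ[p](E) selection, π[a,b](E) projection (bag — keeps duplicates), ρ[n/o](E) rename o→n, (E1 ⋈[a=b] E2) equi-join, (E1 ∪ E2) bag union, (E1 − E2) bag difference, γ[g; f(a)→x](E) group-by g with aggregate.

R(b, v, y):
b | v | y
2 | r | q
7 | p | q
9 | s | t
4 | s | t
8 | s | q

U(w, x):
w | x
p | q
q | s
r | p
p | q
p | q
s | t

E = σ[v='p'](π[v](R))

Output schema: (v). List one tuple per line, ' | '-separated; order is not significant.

Stepwise |·|:
  R → 5
  π[v](R) → 5
  σ[v='p'](π[v](R)) → 1

== RESULT ==
v
p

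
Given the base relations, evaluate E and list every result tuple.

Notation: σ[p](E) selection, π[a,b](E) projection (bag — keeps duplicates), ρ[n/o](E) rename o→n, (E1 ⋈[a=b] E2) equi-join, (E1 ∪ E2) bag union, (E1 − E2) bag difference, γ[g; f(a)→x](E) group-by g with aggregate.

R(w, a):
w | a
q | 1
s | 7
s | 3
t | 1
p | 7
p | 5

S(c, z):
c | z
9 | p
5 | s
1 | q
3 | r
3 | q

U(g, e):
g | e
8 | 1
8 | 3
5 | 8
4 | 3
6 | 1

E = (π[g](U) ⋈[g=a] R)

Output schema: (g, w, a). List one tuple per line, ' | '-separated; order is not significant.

Per-node cardinality:
  U → 5
  π[g](U) → 5
  R → 6
  (π[g](U) ⋈[g=a] R) → 1

== RESULT ==
g | w | a
5 | p | 5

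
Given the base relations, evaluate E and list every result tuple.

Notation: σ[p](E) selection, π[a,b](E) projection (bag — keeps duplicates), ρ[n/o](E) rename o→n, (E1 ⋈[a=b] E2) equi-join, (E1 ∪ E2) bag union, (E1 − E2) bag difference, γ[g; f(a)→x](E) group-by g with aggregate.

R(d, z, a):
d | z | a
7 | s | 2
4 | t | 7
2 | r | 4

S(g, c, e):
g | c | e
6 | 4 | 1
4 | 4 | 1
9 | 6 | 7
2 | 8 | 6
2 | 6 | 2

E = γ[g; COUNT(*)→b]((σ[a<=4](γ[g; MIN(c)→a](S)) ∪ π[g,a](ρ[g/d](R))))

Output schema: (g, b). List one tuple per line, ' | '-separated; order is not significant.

Subexpression sizes:
  S → 5
  γ[g; MIN(c)→a](S) → 4
  σ[a<=4](γ[g; MIN(c)→a](S)) → 2
  R → 3
  ρ[g/d](R) → 3
  π[g,a](ρ[g/d](R)) → 3
  (σ[a<=4](γ[g; MIN(c)→a](S)) ∪ π[g,a](ρ[g/d](R))) → 5
  γ[g; COUNT(*)→b]((σ[a<=4](γ[g; MIN(c)→a](S)) ∪ π[g,a](ρ[g/d](R)))) → 4

== RESULT ==
g | b
2 | 1
4 | 2
6 | 1
7 | 1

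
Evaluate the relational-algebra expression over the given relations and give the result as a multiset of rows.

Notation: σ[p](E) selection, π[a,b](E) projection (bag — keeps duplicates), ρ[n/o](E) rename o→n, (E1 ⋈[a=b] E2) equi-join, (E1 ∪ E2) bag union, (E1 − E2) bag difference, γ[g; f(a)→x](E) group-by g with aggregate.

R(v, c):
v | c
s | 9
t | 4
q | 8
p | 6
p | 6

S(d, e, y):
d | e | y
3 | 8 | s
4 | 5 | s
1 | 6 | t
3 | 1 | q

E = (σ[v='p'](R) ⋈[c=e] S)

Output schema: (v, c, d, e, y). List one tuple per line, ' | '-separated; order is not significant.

Stepwise |·|:
  R → 5
  σ[v='p'](R) → 2
  S → 4
  (σ[v='p'](R) ⋈[c=e] S) → 2

== RESULT ==
v | c | d | e | y
p | 6 | 1 | 6 | t
p | 6 | 1 | 6 | t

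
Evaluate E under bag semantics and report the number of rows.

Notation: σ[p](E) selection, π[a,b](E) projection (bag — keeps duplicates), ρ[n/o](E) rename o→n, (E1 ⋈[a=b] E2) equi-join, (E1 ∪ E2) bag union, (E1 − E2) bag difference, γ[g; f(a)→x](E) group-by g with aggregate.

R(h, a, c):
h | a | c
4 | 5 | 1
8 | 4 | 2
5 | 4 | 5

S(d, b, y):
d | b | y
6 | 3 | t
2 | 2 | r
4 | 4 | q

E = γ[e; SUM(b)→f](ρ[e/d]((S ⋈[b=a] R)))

Stepwise |·|:
  S → 3
  R → 3
  (S ⋈[b=a] R) → 2
  ρ[e/d]((S ⋈[b=a] R)) → 2
  γ[e; SUM(b)→f](ρ[e/d]((S ⋈[b=a] R))) → 1

|E| = 1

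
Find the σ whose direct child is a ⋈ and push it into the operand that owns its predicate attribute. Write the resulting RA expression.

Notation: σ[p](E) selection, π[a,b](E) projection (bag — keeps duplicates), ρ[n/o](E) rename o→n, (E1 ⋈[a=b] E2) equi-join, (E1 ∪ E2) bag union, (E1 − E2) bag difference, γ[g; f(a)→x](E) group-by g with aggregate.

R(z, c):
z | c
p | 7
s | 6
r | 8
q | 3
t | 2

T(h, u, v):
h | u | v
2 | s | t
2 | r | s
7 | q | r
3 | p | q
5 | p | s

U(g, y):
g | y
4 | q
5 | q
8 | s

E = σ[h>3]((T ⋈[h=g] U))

σ filters on h, owned by the left side.
E' = (σ[h>3](T) ⋈[h=g] U)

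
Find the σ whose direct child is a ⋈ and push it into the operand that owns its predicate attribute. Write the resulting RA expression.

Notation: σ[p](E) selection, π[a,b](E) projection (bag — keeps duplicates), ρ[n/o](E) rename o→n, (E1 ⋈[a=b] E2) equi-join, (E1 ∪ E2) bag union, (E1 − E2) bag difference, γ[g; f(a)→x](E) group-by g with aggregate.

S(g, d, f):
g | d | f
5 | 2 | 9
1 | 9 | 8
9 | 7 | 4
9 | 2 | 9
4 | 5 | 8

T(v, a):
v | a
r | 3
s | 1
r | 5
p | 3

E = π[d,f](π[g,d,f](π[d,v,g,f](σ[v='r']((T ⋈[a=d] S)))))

σ filters on v, owned by the left side.
E' = π[d,f](π[g,d,f](π[d,v,g,f]((σ[v='r'](T) ⋈[a=d] S))))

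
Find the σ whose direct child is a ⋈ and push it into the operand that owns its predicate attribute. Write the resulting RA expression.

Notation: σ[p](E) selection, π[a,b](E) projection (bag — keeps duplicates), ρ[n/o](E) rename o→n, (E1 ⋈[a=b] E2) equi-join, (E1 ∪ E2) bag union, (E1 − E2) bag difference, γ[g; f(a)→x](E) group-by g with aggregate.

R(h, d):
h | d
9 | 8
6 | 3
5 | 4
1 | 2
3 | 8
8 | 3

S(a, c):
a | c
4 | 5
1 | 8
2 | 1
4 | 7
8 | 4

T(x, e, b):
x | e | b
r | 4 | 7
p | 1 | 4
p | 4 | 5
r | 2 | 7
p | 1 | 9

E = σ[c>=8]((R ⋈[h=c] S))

σ filters on c, owned by the right side.
E' = (R ⋈[h=c] σ[c>=8](S))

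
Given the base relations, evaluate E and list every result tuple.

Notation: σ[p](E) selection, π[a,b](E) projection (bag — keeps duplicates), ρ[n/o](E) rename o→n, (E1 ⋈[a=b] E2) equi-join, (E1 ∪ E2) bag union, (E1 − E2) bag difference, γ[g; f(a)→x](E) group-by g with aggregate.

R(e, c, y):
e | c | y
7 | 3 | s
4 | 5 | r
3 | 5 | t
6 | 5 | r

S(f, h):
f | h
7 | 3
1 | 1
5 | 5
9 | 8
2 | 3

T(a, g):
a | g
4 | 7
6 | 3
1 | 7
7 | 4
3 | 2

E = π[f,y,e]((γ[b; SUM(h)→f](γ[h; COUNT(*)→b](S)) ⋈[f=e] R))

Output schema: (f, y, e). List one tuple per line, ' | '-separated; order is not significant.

Per-node cardinality:
  S → 5
  γ[h; COUNT(*)→b](S) → 4
  γ[b; SUM(h)→f](γ[h; COUNT(*)→b](S)) → 2
  R → 4
  (γ[b; SUM(h)→f](γ[h; COUNT(*)→b](S)) ⋈[f=e] R) → 1
  π[f,y,e]((γ[b; SUM(h)→f](γ[h; COUNT(*)→b](S)) ⋈[f=e] R)) → 1

== RESULT ==
f | y | e
3 | t | 3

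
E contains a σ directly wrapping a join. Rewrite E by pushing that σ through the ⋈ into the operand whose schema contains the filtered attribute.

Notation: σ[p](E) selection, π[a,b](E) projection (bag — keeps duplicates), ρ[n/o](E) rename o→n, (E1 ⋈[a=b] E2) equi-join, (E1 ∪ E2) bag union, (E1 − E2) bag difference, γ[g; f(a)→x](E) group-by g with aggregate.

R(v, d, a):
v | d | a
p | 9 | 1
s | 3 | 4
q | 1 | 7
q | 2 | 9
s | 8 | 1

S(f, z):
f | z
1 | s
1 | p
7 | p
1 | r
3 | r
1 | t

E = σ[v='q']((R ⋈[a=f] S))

σ filters on v, owned by the left side.
E' = (σ[v='q'](R) ⋈[a=f] S)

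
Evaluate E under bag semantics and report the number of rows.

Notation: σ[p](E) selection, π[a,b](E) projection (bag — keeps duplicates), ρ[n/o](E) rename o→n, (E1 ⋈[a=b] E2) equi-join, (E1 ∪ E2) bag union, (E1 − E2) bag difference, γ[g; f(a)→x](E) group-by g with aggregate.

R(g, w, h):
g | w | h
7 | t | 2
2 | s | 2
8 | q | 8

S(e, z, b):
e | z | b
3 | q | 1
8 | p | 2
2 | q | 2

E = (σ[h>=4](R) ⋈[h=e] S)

Row counts bottom-up:
  R → 3
  σ[h>=4](R) → 1
  S → 3
  (σ[h>=4](R) ⋈[h=e] S) → 1

|E| = 1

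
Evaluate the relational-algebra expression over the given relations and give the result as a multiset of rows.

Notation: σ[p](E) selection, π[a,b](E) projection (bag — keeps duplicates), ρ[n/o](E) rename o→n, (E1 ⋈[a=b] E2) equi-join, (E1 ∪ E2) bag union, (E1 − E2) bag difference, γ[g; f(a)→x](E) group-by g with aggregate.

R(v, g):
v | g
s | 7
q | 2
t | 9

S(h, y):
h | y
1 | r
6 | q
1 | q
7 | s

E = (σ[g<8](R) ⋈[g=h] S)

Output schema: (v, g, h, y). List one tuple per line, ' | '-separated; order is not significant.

Row counts bottom-up:
  R → 3
  σ[g<8](R) → 2
  S → 4
  (σ[g<8](R) ⋈[g=h] S) → 1

== RESULT ==
v | g | h | y
s | 7 | 7 | s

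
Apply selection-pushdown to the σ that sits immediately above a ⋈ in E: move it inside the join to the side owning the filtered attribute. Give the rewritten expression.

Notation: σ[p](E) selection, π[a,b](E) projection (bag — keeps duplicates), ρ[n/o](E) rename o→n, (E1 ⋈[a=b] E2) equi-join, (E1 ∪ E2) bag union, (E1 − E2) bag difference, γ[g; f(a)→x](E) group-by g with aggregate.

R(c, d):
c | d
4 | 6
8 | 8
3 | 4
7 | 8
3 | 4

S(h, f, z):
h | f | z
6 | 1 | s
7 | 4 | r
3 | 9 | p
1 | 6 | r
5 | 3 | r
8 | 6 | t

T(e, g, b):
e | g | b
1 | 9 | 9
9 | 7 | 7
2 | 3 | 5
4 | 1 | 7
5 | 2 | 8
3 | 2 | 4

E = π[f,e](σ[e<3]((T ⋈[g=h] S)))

σ filters on e, owned by the left side.
E' = π[f,e]((σ[e<3](T) ⋈[g=h] S))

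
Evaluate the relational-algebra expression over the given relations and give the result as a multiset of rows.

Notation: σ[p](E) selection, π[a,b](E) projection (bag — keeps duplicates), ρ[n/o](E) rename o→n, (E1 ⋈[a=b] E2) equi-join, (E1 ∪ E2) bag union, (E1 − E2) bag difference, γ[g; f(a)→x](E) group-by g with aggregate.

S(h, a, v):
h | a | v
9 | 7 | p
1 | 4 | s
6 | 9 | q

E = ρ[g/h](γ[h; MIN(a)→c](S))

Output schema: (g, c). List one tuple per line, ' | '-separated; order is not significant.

Per-node cardinality:
  S → 3
  γ[h; MIN(a)→c](S) → 3
  ρ[g/h](γ[h; MIN(a)→c](S)) → 3

== RESULT ==
g | c
1 | 4
6 | 9
9 | 7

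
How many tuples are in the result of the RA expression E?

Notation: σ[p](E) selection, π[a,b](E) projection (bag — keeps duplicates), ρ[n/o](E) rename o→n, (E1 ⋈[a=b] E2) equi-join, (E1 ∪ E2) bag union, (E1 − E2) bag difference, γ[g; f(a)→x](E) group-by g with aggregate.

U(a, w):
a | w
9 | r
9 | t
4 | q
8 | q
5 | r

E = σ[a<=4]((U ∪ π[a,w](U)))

Stepwise |·|:
  U → 5
  U → 5
  π[a,w](U) → 5
  (U ∪ π[a,w](U)) → 10
  σ[a<=4]((U ∪ π[a,w](U))) → 2

|E| = 2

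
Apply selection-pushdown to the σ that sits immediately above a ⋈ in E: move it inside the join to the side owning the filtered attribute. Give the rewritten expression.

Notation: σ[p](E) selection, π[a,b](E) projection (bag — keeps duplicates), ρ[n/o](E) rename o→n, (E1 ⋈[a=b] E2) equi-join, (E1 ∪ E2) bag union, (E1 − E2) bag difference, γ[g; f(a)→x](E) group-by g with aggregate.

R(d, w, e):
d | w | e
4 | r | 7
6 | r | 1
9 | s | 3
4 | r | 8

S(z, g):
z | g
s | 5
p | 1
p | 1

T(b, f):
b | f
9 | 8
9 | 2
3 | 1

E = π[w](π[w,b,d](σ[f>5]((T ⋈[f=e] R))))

σ filters on f, owned by the left side.
E' = π[w](π[w,b,d]((σ[f>5](T) ⋈[f=e] R)))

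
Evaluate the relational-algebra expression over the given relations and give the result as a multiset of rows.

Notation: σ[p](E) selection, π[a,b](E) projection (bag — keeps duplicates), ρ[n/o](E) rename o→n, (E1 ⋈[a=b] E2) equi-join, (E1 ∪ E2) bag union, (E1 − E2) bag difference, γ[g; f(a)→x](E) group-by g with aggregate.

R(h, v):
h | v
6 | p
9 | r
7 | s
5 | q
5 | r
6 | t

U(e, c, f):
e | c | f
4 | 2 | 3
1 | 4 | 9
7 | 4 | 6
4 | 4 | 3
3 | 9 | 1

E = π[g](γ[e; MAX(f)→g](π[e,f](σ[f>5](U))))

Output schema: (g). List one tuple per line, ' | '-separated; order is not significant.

Per-node cardinality:
  U → 5
  σ[f>5](U) → 2
  π[e,f](σ[f>5](U)) → 2
  γ[e; MAX(f)→g](π[e,f](σ[f>5](U))) → 2
  π[g](γ[e; MAX(f)→g](π[e,f](σ[f>5](U)))) → 2

== RESULT ==
g
6
9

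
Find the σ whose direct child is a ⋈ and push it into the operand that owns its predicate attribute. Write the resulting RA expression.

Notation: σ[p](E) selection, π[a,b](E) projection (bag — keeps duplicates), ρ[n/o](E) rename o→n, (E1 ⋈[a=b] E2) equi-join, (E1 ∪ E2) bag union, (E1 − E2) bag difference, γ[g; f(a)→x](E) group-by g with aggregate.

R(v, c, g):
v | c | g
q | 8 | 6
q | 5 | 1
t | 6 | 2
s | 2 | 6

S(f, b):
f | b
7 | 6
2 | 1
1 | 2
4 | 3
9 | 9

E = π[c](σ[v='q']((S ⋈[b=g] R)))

σ filters on v, owned by the right side.
E' = π[c]((S ⋈[b=g] σ[v='q'](R)))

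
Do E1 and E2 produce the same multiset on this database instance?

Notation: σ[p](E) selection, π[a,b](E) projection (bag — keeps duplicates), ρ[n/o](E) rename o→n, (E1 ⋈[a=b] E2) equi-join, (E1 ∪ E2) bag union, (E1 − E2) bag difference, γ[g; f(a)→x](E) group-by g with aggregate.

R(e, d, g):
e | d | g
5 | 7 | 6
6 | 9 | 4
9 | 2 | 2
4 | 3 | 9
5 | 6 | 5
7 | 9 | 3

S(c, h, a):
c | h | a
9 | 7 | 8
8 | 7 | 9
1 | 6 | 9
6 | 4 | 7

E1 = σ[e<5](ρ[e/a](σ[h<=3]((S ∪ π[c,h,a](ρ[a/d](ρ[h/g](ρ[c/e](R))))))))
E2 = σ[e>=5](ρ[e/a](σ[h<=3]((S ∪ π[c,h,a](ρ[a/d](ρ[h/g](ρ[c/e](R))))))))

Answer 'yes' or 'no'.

E1 stepwise |·|:
  S → 4
  R → 6
  ρ[c/e](R) → 6
  ρ[h/g](ρ[c/e](R)) → 6
  ρ[a/d](ρ[h/g](ρ[c/e](R))) → 6
  π[c,h,a](ρ[a/d](ρ[h/g](ρ[c/e](R)))) → 6
  (S ∪ π[c,h,a](ρ[a/d](ρ[h/g](ρ[c/e](R))))) → 10
  σ[h<=3]((S ∪ π[c,h,a](ρ[a/d](ρ[h/g](ρ[c/e](R)))))) → 2
  ρ[e/a](σ[h<=3]((S ∪ π[c,h,a](ρ[a/d](ρ[h/g](ρ[c/e](R))))))) → 2
  σ[e<5](ρ[e/a](σ[h<=3]((S ∪ π[c,h,a](ρ[a/d](ρ[h/g](ρ[c/e](R)))))))) → 1
E2 stepwise |·|:
  S → 4
  R → 6
  ρ[c/e](R) → 6
  ρ[h/g](ρ[c/e](R)) → 6
  ρ[a/d](ρ[h/g](ρ[c/e](R))) → 6
  π[c,h,a](ρ[a/d](ρ[h/g](ρ[c/e](R)))) → 6
  (S ∪ π[c,h,a](ρ[a/d](ρ[h/g](ρ[c/e](R))))) → 10
  σ[h<=3]((S ∪ π[c,h,a](ρ[a/d](ρ[h/g](ρ[c/e](R)))))) → 2
  ρ[e/a](σ[h<=3]((S ∪ π[c,h,a](ρ[a/d](ρ[h/g](ρ[c/e](R))))))) → 2
  σ[e>=5](ρ[e/a](σ[h<=3]((S ∪ π[c,h,a](ρ[a/d](ρ[h/g](ρ[c/e](R)))))))) → 1

E1 result:
c | h | e
9 | 2 | 2
E2 result:
c | h | e
7 | 3 | 9
Witness: (7, 3, 9) appears 0× in E1 but 1× in E2.

no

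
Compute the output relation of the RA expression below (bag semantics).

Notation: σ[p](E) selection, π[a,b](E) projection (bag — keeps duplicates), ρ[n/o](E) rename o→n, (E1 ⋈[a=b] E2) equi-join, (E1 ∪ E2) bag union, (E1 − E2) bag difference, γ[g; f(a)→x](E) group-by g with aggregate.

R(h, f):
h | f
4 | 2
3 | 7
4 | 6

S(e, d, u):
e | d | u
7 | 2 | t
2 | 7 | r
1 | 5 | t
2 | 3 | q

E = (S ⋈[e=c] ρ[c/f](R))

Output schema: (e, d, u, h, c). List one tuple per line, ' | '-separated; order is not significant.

Stepwise |·|:
  S → 4
  R → 3
  ρ[c/f](R) → 3
  (S ⋈[e=c] ρ[c/f](R)) → 3

== RESULT ==
e | d | u | h | c
2 | 3 | q | 4 | 2
2 | 7 | r | 4 | 2
7 | 2 | t | 3 | 7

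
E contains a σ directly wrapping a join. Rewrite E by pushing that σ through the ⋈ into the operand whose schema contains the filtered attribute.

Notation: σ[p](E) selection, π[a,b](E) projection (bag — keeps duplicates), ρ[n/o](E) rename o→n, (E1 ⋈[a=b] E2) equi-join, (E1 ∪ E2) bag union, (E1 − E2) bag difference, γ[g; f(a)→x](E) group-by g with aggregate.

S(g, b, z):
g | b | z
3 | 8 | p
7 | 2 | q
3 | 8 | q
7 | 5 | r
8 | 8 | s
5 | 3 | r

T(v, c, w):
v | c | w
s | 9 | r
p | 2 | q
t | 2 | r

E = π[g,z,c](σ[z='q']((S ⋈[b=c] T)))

σ filters on z, owned by the left side.
E' = π[g,z,c]((σ[z='q'](S) ⋈[b=c] T))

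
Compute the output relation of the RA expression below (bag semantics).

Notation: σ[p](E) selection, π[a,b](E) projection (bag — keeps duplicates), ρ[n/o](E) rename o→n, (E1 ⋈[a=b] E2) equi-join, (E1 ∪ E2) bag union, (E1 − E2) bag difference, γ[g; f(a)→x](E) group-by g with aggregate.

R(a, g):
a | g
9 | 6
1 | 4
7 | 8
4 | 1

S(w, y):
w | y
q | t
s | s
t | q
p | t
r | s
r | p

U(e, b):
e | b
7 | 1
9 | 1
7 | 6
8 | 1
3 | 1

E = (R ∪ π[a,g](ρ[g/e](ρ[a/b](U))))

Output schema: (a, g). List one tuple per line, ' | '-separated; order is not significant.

Row counts bottom-up:
  R → 4
  U → 5
  ρ[a/b](U) → 5
  ρ[g/e](ρ[a/b](U)) → 5
  π[a,g](ρ[g/e](ρ[a/b](U))) → 5
  (R ∪ π[a,g](ρ[g/e](ρ[a/b](U)))) → 9

== RESULT ==
a | g
1 | 3
1 | 4
1 | 7
1 | 8
1 | 9
4 | 1
6 | 7
7 | 8
9 | 6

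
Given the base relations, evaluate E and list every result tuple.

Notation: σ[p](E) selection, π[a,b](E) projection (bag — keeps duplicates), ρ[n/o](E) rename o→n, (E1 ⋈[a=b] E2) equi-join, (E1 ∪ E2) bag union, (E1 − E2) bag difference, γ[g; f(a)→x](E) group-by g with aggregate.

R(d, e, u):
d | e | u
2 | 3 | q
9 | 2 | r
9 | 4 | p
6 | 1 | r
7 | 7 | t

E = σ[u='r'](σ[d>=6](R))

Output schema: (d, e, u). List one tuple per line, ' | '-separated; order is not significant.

Subexpression sizes:
  R → 5
  σ[d>=6](R) → 4
  σ[u='r'](σ[d>=6](R)) → 2

== RESULT ==
d | e | u
6 | 1 | r
9 | 2 | r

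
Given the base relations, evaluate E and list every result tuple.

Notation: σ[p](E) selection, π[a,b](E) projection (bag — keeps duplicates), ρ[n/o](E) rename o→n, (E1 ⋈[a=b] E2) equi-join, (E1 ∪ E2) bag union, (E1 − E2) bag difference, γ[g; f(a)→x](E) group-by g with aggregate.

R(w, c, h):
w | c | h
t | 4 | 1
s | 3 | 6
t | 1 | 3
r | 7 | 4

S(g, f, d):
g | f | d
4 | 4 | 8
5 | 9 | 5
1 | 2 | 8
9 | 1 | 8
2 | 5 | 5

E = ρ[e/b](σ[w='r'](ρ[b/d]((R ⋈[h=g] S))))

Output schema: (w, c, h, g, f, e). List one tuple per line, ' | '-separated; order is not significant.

Stepwise |·|:
  R → 4
  S → 5
  (R ⋈[h=g] S) → 2
  ρ[b/d]((R ⋈[h=g] S)) → 2
  σ[w='r'](ρ[b/d]((R ⋈[h=g] S))) → 1
  ρ[e/b](σ[w='r'](ρ[b/d]((R ⋈[h=g] S)))) → 1

== RESULT ==
w | c | h | g | f | e
r | 7 | 4 | 4 | 4 | 8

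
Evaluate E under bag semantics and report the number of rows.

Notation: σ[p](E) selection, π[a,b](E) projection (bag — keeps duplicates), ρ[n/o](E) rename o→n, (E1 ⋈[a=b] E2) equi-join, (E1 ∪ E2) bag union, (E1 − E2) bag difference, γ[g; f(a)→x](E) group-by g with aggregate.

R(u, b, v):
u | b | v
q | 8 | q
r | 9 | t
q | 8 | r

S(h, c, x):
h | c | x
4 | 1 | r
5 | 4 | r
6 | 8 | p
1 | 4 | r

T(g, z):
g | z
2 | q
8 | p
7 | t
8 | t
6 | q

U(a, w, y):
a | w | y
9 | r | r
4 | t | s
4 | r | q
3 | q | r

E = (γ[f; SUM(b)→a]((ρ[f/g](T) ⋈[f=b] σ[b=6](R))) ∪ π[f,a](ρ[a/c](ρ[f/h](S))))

Per-node cardinality:
  T → 5
  ρ[f/g](T) → 5
  R → 3
  σ[b=6](R) → 0
  (ρ[f/g](T) ⋈[f=b] σ[b=6](R)) → 0
  γ[f; SUM(b)→a]((ρ[f/g](T) ⋈[f=b] σ[b=6](R))) → 0
  S → 4
  ρ[f/h](S) → 4
  ρ[a/c](ρ[f/h](S)) → 4
  π[f,a](ρ[a/c](ρ[f/h](S))) → 4
  (γ[f; SUM(b)→a]((ρ[f/g](T) ⋈[f=b] σ[b=6](R))) ∪ π[f,a](ρ[a/c](ρ[f/h](S)))) → 4

|E| = 4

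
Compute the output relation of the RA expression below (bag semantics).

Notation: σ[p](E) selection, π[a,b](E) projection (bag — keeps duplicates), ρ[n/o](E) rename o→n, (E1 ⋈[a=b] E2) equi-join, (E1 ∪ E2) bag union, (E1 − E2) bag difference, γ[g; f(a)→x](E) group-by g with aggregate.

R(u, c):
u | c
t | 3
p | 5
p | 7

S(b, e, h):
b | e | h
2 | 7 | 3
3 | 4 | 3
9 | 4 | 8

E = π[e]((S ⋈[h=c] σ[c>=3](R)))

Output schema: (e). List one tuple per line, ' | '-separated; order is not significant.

Per-node cardinality:
  S → 3
  R → 3
  σ[c>=3](R) → 3
  (S ⋈[h=c] σ[c>=3](R)) → 2
  π[e]((S ⋈[h=c] σ[c>=3](R))) → 2

== RESULT ==
e
4
7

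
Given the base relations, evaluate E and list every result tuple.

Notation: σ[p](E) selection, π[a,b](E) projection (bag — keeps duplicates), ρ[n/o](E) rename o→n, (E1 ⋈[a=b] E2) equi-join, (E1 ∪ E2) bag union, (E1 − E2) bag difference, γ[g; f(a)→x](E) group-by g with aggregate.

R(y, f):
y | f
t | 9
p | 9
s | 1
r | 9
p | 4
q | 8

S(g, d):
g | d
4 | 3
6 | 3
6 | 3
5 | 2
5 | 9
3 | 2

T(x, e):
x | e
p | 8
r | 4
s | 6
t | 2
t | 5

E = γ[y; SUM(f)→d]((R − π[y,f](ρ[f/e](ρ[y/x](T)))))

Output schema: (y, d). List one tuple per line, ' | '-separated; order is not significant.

Stepwise |·|:
  R → 6
  T → 5
  ρ[y/x](T) → 5
  ρ[f/e](ρ[y/x](T)) → 5
  π[y,f](ρ[f/e](ρ[y/x](T))) → 5
  (R − π[y,f](ρ[f/e](ρ[y/x](T)))) → 6
  γ[y; SUM(f)→d]((R − π[y,f](ρ[f/e](ρ[y/x](T))))) → 5

== RESULT ==
y | d
p | 13
q | 8
r | 9
s | 1
t | 9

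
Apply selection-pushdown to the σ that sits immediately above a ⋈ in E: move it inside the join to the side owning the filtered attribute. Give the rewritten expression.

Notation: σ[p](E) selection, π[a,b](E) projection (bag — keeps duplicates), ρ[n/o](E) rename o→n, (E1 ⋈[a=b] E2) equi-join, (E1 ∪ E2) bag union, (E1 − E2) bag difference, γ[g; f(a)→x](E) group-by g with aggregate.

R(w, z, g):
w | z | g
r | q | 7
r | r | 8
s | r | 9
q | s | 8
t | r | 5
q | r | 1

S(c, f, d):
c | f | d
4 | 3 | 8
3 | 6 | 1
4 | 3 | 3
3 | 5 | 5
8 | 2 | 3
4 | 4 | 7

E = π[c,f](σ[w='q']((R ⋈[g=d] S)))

σ filters on w, owned by the left side.
E' = π[c,f]((σ[w='q'](R) ⋈[g=d] S))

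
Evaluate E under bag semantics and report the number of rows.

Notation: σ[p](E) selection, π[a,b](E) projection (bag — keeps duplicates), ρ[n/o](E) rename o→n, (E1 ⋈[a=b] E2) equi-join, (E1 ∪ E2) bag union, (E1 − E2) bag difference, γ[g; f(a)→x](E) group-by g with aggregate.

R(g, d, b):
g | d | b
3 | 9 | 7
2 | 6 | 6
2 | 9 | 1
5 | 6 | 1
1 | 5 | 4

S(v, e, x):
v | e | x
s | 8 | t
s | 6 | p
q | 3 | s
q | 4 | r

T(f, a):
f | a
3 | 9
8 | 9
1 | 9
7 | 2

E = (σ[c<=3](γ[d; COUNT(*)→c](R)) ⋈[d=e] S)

Subexpression sizes:
  R → 5
  γ[d; COUNT(*)→c](R) → 3
  σ[c<=3](γ[d; COUNT(*)→c](R)) → 3
  S → 4
  (σ[c<=3](γ[d; COUNT(*)→c](R)) ⋈[d=e] S) → 1

|E| = 1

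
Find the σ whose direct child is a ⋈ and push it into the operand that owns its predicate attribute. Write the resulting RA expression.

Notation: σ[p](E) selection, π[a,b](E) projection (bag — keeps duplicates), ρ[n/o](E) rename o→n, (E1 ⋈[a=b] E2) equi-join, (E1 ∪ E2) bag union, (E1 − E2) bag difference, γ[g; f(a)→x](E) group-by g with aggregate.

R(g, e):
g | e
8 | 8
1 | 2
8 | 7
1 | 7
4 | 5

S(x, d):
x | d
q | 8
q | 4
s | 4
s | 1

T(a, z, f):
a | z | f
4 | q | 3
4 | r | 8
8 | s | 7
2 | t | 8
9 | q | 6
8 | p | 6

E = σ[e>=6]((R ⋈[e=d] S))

σ filters on e, owned by the left side.
E' = (σ[e>=6](R) ⋈[e=d] S)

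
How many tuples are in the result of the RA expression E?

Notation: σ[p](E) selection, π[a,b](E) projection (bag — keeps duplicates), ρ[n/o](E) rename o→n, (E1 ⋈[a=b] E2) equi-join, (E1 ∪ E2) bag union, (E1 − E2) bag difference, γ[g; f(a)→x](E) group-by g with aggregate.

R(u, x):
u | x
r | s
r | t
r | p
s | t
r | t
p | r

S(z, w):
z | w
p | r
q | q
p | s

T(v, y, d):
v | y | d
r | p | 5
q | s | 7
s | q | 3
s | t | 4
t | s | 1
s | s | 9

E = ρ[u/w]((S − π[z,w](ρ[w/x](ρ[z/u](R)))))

Per-node cardinality:
  S → 3
  R → 6
  ρ[z/u](R) → 6
  ρ[w/x](ρ[z/u](R)) → 6
  π[z,w](ρ[w/x](ρ[z/u](R))) → 6
  (S − π[z,w](ρ[w/x](ρ[z/u](R)))) → 2
  ρ[u/w]((S − π[z,w](ρ[w/x](ρ[z/u](R))))) → 2

|E| = 2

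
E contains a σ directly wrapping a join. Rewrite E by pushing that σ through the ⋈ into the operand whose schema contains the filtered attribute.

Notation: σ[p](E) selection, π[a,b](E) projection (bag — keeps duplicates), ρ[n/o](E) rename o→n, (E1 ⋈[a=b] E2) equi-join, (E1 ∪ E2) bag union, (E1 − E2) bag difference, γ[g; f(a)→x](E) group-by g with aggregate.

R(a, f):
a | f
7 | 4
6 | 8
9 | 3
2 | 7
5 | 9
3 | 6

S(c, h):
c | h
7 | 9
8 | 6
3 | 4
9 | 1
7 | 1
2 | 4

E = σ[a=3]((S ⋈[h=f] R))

σ filters on a, owned by the right side.
E' = (S ⋈[h=f] σ[a=3](R))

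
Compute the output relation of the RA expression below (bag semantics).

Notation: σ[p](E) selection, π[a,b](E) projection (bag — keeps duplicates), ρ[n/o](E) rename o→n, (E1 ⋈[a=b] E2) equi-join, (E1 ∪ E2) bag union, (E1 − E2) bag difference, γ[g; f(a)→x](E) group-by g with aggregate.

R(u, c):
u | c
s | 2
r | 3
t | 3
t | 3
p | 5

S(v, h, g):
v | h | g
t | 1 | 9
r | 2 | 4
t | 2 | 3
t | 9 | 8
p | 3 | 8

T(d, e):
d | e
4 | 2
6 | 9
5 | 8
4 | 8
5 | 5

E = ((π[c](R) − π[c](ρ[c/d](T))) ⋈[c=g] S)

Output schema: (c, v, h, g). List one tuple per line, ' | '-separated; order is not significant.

Stepwise |·|:
  R → 5
  π[c](R) → 5
  T → 5
  ρ[c/d](T) → 5
  π[c](ρ[c/d](T)) → 5
  (π[c](R) − π[c](ρ[c/d](T))) → 4
  S → 5
  ((π[c](R) − π[c](ρ[c/d](T))) ⋈[c=g] S) → 3

== RESULT ==
c | v | h | g
3 | t | 2 | 3
3 | t | 2 | 3
3 | t | 2 | 3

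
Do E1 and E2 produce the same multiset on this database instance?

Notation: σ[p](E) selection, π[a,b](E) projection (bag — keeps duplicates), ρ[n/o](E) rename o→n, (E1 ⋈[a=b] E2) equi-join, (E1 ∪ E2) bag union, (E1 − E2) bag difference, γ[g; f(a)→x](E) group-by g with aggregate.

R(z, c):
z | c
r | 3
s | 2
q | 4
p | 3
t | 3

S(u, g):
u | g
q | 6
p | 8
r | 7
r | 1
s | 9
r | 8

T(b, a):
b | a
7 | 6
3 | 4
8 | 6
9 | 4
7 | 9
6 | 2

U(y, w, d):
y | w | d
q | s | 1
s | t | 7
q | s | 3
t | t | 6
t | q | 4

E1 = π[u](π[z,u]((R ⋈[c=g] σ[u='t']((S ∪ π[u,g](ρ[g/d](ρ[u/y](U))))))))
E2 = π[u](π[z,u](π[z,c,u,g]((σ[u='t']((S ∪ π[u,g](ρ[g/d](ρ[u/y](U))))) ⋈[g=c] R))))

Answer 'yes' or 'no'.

E1 row counts bottom-up:
  R → 5
  S → 6
  U → 5
  ρ[u/y](U) → 5
  ρ[g/d](ρ[u/y](U)) → 5
  π[u,g](ρ[g/d](ρ[u/y](U))) → 5
  (S ∪ π[u,g](ρ[g/d](ρ[u/y](U)))) → 11
  σ[u='t']((S ∪ π[u,g](ρ[g/d](ρ[u/y](U))))) → 2
  (R ⋈[c=g] σ[u='t']((S ∪ π[u,g](ρ[g/d](ρ[u/y](U)))))) → 1
  π[z,u]((R ⋈[c=g] σ[u='t']((S ∪ π[u,g](ρ[g/d](ρ[u/y](U))))))) → 1
  π[u](π[z,u]((R ⋈[c=g] σ[u='t']((S ∪ π[u,g](ρ[g/d](ρ[u/y](U)))))))) → 1
E2 row counts bottom-up:
  S → 6
  U → 5
  ρ[u/y](U) → 5
  ρ[g/d](ρ[u/y](U)) → 5
  π[u,g](ρ[g/d](ρ[u/y](U))) → 5
  (S ∪ π[u,g](ρ[g/d](ρ[u/y](U)))) → 11
  σ[u='t']((S ∪ π[u,g](ρ[g/d](ρ[u/y](U))))) → 2
  R → 5
  (σ[u='t']((S ∪ π[u,g](ρ[g/d](ρ[u/y](U))))) ⋈[g=c] R) → 1
  π[z,c,u,g]((σ[u='t']((S ∪ π[u,g](ρ[g/d](ρ[u/y](U))))) ⋈[g=c] R)) → 1
  π[z,u](π[z,c,u,g]((σ[u='t']((S ∪ π[u,g](ρ[g/d](ρ[u/y](U))))) ⋈[g=c] R))) → 1
  π[u](π[z,u](π[z,c,u,g]((σ[u='t']((S ∪ π[u,g](ρ[g/d](ρ[u/y](U))))) ⋈[g=c] R)))) → 1

E1 and E2 produce the same multiset:
u
t

yes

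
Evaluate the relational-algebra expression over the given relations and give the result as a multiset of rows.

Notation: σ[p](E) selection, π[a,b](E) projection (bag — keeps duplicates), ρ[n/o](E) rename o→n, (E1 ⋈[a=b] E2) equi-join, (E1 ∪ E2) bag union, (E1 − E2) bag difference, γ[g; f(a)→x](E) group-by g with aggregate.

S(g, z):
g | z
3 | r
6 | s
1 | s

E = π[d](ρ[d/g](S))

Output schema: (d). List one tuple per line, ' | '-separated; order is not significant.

Subexpression sizes:
  S → 3
  ρ[d/g](S) → 3
  π[d](ρ[d/g](S)) → 3

== RESULT ==
d
1
3
6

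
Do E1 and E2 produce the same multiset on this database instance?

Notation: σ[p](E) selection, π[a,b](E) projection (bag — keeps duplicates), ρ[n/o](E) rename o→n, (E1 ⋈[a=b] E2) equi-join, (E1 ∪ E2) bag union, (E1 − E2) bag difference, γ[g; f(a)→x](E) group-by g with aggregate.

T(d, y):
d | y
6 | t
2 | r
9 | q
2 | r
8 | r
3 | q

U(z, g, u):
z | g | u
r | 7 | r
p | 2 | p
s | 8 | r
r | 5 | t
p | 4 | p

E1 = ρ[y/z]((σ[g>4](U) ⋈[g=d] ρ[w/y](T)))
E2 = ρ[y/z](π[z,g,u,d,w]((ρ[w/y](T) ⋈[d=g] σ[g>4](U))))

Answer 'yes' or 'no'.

E1 stepwise |·|:
  U → 5
  σ[g>4](U) → 3
  T → 6
  ρ[w/y](T) → 6
  (σ[g>4](U) ⋈[g=d] ρ[w/y](T)) → 1
  ρ[y/z]((σ[g>4](U) ⋈[g=d] ρ[w/y](T))) → 1
E2 stepwise |·|:
  T → 6
  ρ[w/y](T) → 6
  U → 5
  σ[g>4](U) → 3
  (ρ[w/y](T) ⋈[d=g] σ[g>4](U)) → 1
  π[z,g,u,d,w]((ρ[w/y](T) ⋈[d=g] σ[g>4](U))) → 1
  ρ[y/z](π[z,g,u,d,w]((ρ[w/y](T) ⋈[d=g] σ[g>4](U)))) → 1

E1 and E2 produce the same multiset:
y | g | u | d | w
s | 8 | r | 8 | r

yes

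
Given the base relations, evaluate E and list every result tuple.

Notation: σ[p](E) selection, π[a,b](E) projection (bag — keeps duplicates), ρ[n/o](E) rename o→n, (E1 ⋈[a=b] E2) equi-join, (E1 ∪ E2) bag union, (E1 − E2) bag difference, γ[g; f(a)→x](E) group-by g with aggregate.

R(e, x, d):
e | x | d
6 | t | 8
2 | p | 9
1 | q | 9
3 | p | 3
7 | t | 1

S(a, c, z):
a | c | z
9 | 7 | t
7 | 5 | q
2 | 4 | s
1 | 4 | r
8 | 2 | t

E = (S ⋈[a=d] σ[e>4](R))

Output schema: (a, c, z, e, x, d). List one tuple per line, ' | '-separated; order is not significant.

Per-node cardinality:
  S → 5
  R → 5
  σ[e>4](R) → 2
  (S ⋈[a=d] σ[e>4](R)) → 2

== RESULT ==
a | c | z | e | x | d
1 | 4 | r | 7 | t | 1
8 | 2 | t | 6 | t | 8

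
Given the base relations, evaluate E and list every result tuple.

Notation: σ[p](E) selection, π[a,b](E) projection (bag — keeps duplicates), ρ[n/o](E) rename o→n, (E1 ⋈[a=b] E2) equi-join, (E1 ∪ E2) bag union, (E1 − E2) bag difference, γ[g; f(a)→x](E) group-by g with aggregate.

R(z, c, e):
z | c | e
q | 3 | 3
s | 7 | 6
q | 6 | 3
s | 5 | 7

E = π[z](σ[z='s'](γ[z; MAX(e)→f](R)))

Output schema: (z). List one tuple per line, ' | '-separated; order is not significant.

Stepwise |·|:
  R → 4
  γ[z; MAX(e)→f](R) → 2
  σ[z='s'](γ[z; MAX(e)→f](R)) → 1
  π[z](σ[z='s'](γ[z; MAX(e)→f](R))) → 1

== RESULT ==
z
s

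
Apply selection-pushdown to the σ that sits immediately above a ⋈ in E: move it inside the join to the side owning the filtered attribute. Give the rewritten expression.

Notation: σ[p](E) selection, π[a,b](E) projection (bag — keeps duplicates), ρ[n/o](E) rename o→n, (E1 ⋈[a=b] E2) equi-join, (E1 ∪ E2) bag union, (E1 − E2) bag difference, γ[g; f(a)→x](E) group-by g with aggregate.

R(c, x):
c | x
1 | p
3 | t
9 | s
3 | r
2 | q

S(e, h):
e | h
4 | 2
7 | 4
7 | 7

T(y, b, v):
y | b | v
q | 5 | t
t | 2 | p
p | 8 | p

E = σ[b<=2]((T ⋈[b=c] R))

σ filters on b, owned by the left side.
E' = (σ[b<=2](T) ⋈[b=c] R)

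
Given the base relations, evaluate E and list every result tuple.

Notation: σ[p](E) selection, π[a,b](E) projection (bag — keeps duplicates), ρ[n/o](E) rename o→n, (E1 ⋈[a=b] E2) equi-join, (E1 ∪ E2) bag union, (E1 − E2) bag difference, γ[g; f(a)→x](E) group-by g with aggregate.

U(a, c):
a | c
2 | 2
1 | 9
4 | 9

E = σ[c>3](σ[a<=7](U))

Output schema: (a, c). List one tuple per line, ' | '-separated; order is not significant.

Stepwise |·|:
  U → 3
  σ[a<=7](U) → 3
  σ[c>3](σ[a<=7](U)) → 2

== RESULT ==
a | c
1 | 9
4 | 9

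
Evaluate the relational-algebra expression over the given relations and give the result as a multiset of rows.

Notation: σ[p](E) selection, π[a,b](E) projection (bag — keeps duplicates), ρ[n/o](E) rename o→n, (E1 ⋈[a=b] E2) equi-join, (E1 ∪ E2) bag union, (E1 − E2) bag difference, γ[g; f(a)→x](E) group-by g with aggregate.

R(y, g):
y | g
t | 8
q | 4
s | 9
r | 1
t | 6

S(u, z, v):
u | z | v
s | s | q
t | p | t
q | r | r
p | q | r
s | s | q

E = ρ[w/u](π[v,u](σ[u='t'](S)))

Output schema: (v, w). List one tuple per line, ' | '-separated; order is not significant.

Stepwise |·|:
  S → 5
  σ[u='t'](S) → 1
  π[v,u](σ[u='t'](S)) → 1
  ρ[w/u](π[v,u](σ[u='t'](S))) → 1

== RESULT ==
v | w
t | t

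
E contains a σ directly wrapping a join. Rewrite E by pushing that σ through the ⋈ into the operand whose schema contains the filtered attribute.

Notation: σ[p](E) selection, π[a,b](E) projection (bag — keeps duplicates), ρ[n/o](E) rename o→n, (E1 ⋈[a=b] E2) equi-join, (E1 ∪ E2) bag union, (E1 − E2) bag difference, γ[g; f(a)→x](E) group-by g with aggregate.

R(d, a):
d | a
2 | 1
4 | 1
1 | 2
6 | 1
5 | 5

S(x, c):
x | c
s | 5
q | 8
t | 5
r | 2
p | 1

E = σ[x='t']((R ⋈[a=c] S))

σ filters on x, owned by the right side.
E' = (R ⋈[a=c] σ[x='t'](S))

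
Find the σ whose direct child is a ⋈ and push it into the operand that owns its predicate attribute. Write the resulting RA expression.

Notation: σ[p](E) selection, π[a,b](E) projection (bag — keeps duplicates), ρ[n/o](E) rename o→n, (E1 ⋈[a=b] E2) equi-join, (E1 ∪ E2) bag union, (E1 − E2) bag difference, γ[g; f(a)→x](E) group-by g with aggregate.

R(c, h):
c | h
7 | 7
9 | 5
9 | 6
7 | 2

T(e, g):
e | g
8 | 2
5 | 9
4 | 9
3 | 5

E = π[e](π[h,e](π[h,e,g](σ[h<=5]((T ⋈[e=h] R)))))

σ filters on h, owned by the right side.
E' = π[e](π[h,e](π[h,e,g]((T ⋈[e=h] σ[h<=5](R)))))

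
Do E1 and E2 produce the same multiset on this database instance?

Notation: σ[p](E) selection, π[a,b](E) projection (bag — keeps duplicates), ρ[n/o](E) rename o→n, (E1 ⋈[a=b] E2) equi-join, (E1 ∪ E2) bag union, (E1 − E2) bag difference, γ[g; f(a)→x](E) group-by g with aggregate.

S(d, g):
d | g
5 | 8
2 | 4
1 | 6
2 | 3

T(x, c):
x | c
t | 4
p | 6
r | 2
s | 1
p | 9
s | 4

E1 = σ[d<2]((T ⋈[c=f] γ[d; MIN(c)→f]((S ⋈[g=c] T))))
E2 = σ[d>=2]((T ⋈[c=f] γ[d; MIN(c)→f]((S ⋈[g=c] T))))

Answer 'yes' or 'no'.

E1 per-node cardinality:
  T → 6
  S → 4
  T → 6
  (S ⋈[g=c] T) → 3
  γ[d; MIN(c)→f]((S ⋈[g=c] T)) → 2
  (T ⋈[c=f] γ[d; MIN(c)→f]((S ⋈[g=c] T))) → 3
  σ[d<2]((T ⋈[c=f] γ[d; MIN(c)→f]((S ⋈[g=c] T)))) → 1
E2 per-node cardinality:
  T → 6
  S → 4
  T → 6
  (S ⋈[g=c] T) → 3
  γ[d; MIN(c)→f]((S ⋈[g=c] T)) → 2
  (T ⋈[c=f] γ[d; MIN(c)→f]((S ⋈[g=c] T))) → 3
  σ[d>=2]((T ⋈[c=f] γ[d; MIN(c)→f]((S ⋈[g=c] T)))) → 2

E1 result:
x | c | d | f
p | 6 | 1 | 6
E2 result:
x | c | d | f
s | 4 | 2 | 4
t | 4 | 2 | 4
Witness: ('s', 4, 2, 4) appears 0× in E1 but 1× in E2.

no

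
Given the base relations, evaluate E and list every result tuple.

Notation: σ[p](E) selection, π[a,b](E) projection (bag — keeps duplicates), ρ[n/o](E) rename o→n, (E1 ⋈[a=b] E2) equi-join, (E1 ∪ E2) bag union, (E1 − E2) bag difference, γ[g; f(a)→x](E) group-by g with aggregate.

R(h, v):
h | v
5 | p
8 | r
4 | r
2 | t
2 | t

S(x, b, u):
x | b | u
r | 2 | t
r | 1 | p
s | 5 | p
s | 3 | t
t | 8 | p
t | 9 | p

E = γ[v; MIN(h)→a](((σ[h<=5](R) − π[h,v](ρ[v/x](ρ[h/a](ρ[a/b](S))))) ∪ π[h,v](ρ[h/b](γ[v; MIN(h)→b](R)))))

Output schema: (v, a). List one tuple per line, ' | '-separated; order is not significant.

Stepwise |·|:
  R → 5
  σ[h<=5](R) → 4
  S → 6
  ρ[a/b](S) → 6
  ρ[h/a](ρ[a/b](S)) → 6
  ρ[v/x](ρ[h/a](ρ[a/b](S))) → 6
  π[h,v](ρ[v/x](ρ[h/a](ρ[a/b](S)))) → 6
  (σ[h<=5](R) − π[h,v](ρ[v/x](ρ[h/a](ρ[a/b](S))))) → 4
  R → 5
  γ[v; MIN(h)→b](R) → 3
  ρ[h/b](γ[v; MIN(h)→b](R)) → 3
  π[h,v](ρ[h/b](γ[v; MIN(h)→b](R))) → 3
  ((σ[h<=5](R) − π[h,v](ρ[v/x](ρ[h/a](ρ[a/b](S))))) ∪ π[h,v](ρ[h/b](γ[v; MIN(h)→b](R)))) → 7
  γ[v; MIN(h)→a](((σ[h<=5](R) − π[h,v](ρ[v/x](ρ[h/a](ρ[a/b](S))))) ∪ π[h,v](ρ[h/b](γ[v; MIN(h)→b](R))))) → 3

== RESULT ==
v | a
p | 5
r | 4
t | 2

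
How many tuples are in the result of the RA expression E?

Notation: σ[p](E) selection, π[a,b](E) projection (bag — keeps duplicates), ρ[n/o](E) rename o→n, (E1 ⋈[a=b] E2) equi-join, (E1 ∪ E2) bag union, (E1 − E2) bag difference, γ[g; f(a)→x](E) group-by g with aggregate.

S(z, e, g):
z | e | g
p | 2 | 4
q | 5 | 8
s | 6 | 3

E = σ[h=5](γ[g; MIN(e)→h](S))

Subexpression sizes:
  S → 3
  γ[g; MIN(e)→h](S) → 3
  σ[h=5](γ[g; MIN(e)→h](S)) → 1

|E| = 1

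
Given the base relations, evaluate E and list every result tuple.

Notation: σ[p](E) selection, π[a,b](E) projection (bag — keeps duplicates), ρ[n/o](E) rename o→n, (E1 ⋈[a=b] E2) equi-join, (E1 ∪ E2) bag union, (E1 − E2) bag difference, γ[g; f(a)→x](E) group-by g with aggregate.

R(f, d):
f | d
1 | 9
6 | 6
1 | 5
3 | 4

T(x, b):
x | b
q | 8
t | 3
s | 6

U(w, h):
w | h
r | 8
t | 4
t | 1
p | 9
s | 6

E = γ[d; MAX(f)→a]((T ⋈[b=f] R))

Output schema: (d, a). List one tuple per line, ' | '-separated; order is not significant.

Subexpression sizes:
  T → 3
  R → 4
  (T ⋈[b=f] R) → 2
  γ[d; MAX(f)→a]((T ⋈[b=f] R)) → 2

== RESULT ==
d | a
4 | 3
6 | 6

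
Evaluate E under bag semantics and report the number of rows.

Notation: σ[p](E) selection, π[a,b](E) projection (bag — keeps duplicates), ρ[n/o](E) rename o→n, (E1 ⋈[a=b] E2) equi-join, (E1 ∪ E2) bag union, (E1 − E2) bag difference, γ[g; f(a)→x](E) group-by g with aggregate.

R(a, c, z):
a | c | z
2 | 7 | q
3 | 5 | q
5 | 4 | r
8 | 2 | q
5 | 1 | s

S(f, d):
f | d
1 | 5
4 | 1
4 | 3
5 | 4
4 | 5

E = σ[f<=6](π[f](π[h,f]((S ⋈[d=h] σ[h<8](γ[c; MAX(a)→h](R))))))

Per-node cardinality:
  S → 5
  R → 5
  γ[c; MAX(a)→h](R) → 5
  σ[h<8](γ[c; MAX(a)→h](R)) → 4
  (S ⋈[d=h] σ[h<8](γ[c; MAX(a)→h](R))) → 5
  π[h,f]((S ⋈[d=h] σ[h<8](γ[c; MAX(a)→h](R)))) → 5
  π[f](π[h,f]((S ⋈[d=h] σ[h<8](γ[c; MAX(a)→h](R))))) → 5
  σ[f<=6](π[f](π[h,f]((S ⋈[d=h] σ[h<8](γ[c; MAX(a)→h](R)))))) → 5

|E| = 5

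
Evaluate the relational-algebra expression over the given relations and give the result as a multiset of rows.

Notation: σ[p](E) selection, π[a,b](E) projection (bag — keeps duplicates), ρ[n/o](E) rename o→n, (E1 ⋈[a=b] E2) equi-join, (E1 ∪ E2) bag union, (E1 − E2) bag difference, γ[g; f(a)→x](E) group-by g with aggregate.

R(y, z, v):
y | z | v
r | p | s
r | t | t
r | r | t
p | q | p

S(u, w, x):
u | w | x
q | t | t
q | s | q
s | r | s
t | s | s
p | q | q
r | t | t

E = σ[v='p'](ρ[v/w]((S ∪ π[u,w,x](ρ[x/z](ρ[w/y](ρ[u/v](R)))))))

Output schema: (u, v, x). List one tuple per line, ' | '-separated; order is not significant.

Row counts bottom-up:
  S → 6
  R → 4
  ρ[u/v](R) → 4
  ρ[w/y](ρ[u/v](R)) → 4
  ρ[x/z](ρ[w/y](ρ[u/v](R))) → 4
  π[u,w,x](ρ[x/z](ρ[w/y](ρ[u/v](R)))) → 4
  (S ∪ π[u,w,x](ρ[x/z](ρ[w/y](ρ[u/v](R))))) → 10
  ρ[v/w]((S ∪ π[u,w,x](ρ[x/z](ρ[w/y](ρ[u/v](R)))))) → 10
  σ[v='p'](ρ[v/w]((S ∪ π[u,w,x](ρ[x/z](ρ[w/y](ρ[u/v](R))))))) → 1

== RESULT ==
u | v | x
p | p | q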